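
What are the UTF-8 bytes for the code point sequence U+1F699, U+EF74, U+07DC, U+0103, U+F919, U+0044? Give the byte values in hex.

U+1F699: 4-byte form → F0 9F 9A 99.
U+EF74: 3-byte form → EE BD B4.
U+07DC: 2-byte form → DF 9C.
U+0103: 2-byte form → C4 83.
U+F919: 3-byte form → EF A4 99.
U+0044: 1-byte form → 44.
Concatenated (15 bytes): F0 9F 9A 99 EE BD B4 DF 9C C4 83 EF A4 99 44.

F0 9F 9A 99 EE BD B4 DF 9C C4 83 EF A4 99 44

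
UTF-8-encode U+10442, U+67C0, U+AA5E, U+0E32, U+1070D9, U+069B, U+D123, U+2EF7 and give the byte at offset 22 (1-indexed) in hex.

1-indexed offset 22 is 0-indexed offset 21.
U+10442 → 4-byte form F0 90 91 82 at offsets 0–3.
U+67C0 → 3-byte form E6 9F 80 at offsets 4–6.
U+AA5E → 3-byte form EA A9 9E at offsets 7–9.
U+0E32 → 3-byte form E0 B8 B2 at offsets 10–12.
U+1070D9 → 4-byte form F4 87 83 99 at offsets 13–16.
U+069B → 2-byte form DA 9B at offsets 17–18.
U+D123 → 3-byte form ED 84 A3 at offsets 19–21.
Offset 21 falls in char 7's range; it's byte 3 of ED 84 A3 = 0xA3.

0xA3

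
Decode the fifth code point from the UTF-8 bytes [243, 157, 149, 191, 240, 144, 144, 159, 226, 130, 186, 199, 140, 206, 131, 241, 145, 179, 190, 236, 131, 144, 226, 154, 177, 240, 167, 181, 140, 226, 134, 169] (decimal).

Offset 0: leading byte 0xF3 = 11110011 → 4-byte char #1 = F3 9D 95 BF.
Offset 4: leading byte 0xF0 = 11110000 → 4-byte char #2 = F0 90 90 9F.
Offset 8: leading byte 0xE2 = 11100010 → 3-byte char #3 = E2 82 BA.
Offset 11: leading byte 0xC7 = 11000111 → 2-byte char #4 = C7 8C.
Offset 13: leading byte 0xCE = 11001110 → 2-byte char #5 = CE 83.
Leading byte 0xCE = 11001110 matches 110xxxxx → 2-byte sequence.
Byte 1: 0xCE = 11001110, payload 01110 (5 bits).
Byte 2: 0x83 = 10000011 (10xxxxxx ✓), payload 000011.
Concatenate: 01110000011 = 0x383 (11 bits → U+0383).

U+0383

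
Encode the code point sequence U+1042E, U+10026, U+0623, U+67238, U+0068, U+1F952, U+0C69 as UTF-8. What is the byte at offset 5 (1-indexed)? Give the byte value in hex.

0xF0

1-indexed offset 5 is 0-indexed offset 4.
U+1042E → 4-byte form F0 90 90 AE at offsets 0–3.
U+10026 → 4-byte form F0 90 80 A6 at offsets 4–7.
Offset 4 falls in char 2's range; it's byte 1 of F0 90 80 A6 = 0xF0.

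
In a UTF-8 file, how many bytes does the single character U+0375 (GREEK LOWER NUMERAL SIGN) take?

2

U+0375 = 0x375. UTF-8 uses 1 byte below 0x80, 2 below 0x800, 3 below 0x10000, 4 up to 0x10FFFF. 0x375 is in U+0080–U+07FF → 2 bytes.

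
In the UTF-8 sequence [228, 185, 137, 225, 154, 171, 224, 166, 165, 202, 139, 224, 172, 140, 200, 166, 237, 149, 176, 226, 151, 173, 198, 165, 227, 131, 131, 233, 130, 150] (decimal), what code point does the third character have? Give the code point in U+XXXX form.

U+09A5

Offset 0: leading byte 0xE4 = 11100100 → 3-byte char #1 = E4 B9 89.
Offset 3: leading byte 0xE1 = 11100001 → 3-byte char #2 = E1 9A AB.
Offset 6: leading byte 0xE0 = 11100000 → 3-byte char #3 = E0 A6 A5.
Leading byte 0xE0 = 11100000 matches 1110xxxx → 3-byte sequence.
Byte 1: 0xE0 = 11100000, payload 0000 (4 bits).
Byte 2: 0xA6 = 10100110 (10xxxxxx ✓), payload 100110.
Byte 3: 0xA5 = 10100101 (10xxxxxx ✓), payload 100101.
Concatenate: 0000100110100101 = 0x9A5 (16 bits → U+09A5).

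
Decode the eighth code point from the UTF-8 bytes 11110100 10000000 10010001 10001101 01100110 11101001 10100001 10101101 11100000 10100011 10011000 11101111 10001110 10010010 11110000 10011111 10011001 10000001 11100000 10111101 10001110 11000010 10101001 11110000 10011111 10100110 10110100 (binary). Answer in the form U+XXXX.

Offset 0: leading byte 0xF4 = 11110100 → 4-byte char #1 = F4 80 91 8D.
Offset 4: leading byte 0x66 = 01100110 → 1-byte char #2 = 66.
Offset 5: leading byte 0xE9 = 11101001 → 3-byte char #3 = E9 A1 AD.
Offset 8: leading byte 0xE0 = 11100000 → 3-byte char #4 = E0 A3 98.
Offset 11: leading byte 0xEF = 11101111 → 3-byte char #5 = EF 8E 92.
Offset 14: leading byte 0xF0 = 11110000 → 4-byte char #6 = F0 9F 99 81.
Offset 18: leading byte 0xE0 = 11100000 → 3-byte char #7 = E0 BD 8E.
Offset 21: leading byte 0xC2 = 11000010 → 2-byte char #8 = C2 A9.
Leading byte 0xC2 = 11000010 matches 110xxxxx → 2-byte sequence.
Byte 1: 0xC2 = 11000010, payload 00010 (5 bits).
Byte 2: 0xA9 = 10101001 (10xxxxxx ✓), payload 101001.
Concatenate: 00010101001 = 0xA9 (11 bits → U+00A9).

U+00A9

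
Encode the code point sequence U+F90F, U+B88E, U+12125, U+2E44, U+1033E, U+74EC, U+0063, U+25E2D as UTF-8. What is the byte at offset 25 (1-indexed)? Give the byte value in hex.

0xAD

1-indexed offset 25 is 0-indexed offset 24.
U+F90F → 3-byte form EF A4 8F at offsets 0–2.
U+B88E → 3-byte form EB A2 8E at offsets 3–5.
U+12125 → 4-byte form F0 92 84 A5 at offsets 6–9.
U+2E44 → 3-byte form E2 B9 84 at offsets 10–12.
U+1033E → 4-byte form F0 90 8C BE at offsets 13–16.
U+74EC → 3-byte form E7 93 AC at offsets 17–19.
U+0063 → 1-byte form 63 at offsets 20–20.
U+25E2D → 4-byte form F0 A5 B8 AD at offsets 21–24.
Offset 24 falls in char 8's range; it's byte 4 of F0 A5 B8 AD = 0xAD.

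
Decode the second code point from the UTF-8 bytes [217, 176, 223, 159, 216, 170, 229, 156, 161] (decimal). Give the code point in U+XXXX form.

U+07DF

Offset 0: leading byte 0xD9 = 11011001 → 2-byte char #1 = D9 B0.
Offset 2: leading byte 0xDF = 11011111 → 2-byte char #2 = DF 9F.
Leading byte 0xDF = 11011111 matches 110xxxxx → 2-byte sequence.
Byte 1: 0xDF = 11011111, payload 11111 (5 bits).
Byte 2: 0x9F = 10011111 (10xxxxxx ✓), payload 011111.
Concatenate: 11111011111 = 0x7DF (11 bits → U+07DF).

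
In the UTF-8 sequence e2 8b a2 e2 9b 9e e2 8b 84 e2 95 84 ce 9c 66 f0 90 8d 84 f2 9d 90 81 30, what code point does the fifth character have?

Offset 0: leading byte 0xE2 = 11100010 → 3-byte char #1 = E2 8B A2.
Offset 3: leading byte 0xE2 = 11100010 → 3-byte char #2 = E2 9B 9E.
Offset 6: leading byte 0xE2 = 11100010 → 3-byte char #3 = E2 8B 84.
Offset 9: leading byte 0xE2 = 11100010 → 3-byte char #4 = E2 95 84.
Offset 12: leading byte 0xCE = 11001110 → 2-byte char #5 = CE 9C.
Leading byte 0xCE = 11001110 matches 110xxxxx → 2-byte sequence.
Byte 1: 0xCE = 11001110, payload 01110 (5 bits).
Byte 2: 0x9C = 10011100 (10xxxxxx ✓), payload 011100.
Concatenate: 01110011100 = 0x39C (11 bits → U+039C).

U+039C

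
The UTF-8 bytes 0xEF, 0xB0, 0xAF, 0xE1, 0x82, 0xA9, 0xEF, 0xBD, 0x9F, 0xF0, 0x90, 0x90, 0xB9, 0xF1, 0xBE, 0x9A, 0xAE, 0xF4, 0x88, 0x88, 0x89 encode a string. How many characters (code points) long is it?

Byte at offset 0: 0xEF = 11101111 → 3-byte char (#1). Advance 3.
Byte at offset 3: 0xE1 = 11100001 → 3-byte char (#2). Advance 3.
Byte at offset 6: 0xEF = 11101111 → 3-byte char (#3). Advance 3.
Byte at offset 9: 0xF0 = 11110000 → 4-byte char (#4). Advance 4.
Byte at offset 13: 0xF1 = 11110001 → 4-byte char (#5). Advance 4.
Byte at offset 17: 0xF4 = 11110100 → 4-byte char (#6). Advance 4.
Reached end at offset 21 after 6 code points.

6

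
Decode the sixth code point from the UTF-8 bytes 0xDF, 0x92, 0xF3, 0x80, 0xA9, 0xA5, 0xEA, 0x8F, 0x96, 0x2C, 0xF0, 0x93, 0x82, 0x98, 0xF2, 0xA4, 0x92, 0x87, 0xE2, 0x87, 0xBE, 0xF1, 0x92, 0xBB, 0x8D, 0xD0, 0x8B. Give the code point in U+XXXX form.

U+A4487

Offset 0: leading byte 0xDF = 11011111 → 2-byte char #1 = DF 92.
Offset 2: leading byte 0xF3 = 11110011 → 4-byte char #2 = F3 80 A9 A5.
Offset 6: leading byte 0xEA = 11101010 → 3-byte char #3 = EA 8F 96.
Offset 9: leading byte 0x2C = 00101100 → 1-byte char #4 = 2C.
Offset 10: leading byte 0xF0 = 11110000 → 4-byte char #5 = F0 93 82 98.
Offset 14: leading byte 0xF2 = 11110010 → 4-byte char #6 = F2 A4 92 87.
Leading byte 0xF2 = 11110010 matches 11110xxx → 4-byte sequence.
Byte 1: 0xF2 = 11110010, payload 010 (3 bits).
Byte 2: 0xA4 = 10100100 (10xxxxxx ✓), payload 100100.
Byte 3: 0x92 = 10010010 (10xxxxxx ✓), payload 010010.
Byte 4: 0x87 = 10000111 (10xxxxxx ✓), payload 000111.
Concatenate: 010100100010010000111 = 0xA4487 (21 bits → U+A4487).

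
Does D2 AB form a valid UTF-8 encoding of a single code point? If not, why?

Leading byte 0xD2 = 11010010 → 2-byte form.
Continuation bytes 0xAB=10101011 all match 10xxxxxx.
Decoded value 0x4AB is ≥ 0x80 (shortest form) and not a surrogate.

valid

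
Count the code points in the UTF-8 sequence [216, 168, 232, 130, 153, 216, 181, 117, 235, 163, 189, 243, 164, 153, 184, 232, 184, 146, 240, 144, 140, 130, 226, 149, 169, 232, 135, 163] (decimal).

10

Byte at offset 0: 0xD8 = 11011000 → 2-byte char (#1). Advance 2.
Byte at offset 2: 0xE8 = 11101000 → 3-byte char (#2). Advance 3.
Byte at offset 5: 0xD8 = 11011000 → 2-byte char (#3). Advance 2.
Byte at offset 7: 0x75 = 01110101 → 1-byte char (#4). Advance 1.
Byte at offset 8: 0xEB = 11101011 → 3-byte char (#5). Advance 3.
Byte at offset 11: 0xF3 = 11110011 → 4-byte char (#6). Advance 4.
Byte at offset 15: 0xE8 = 11101000 → 3-byte char (#7). Advance 3.
Byte at offset 18: 0xF0 = 11110000 → 4-byte char (#8). Advance 4.
Byte at offset 22: 0xE2 = 11100010 → 3-byte char (#9). Advance 3.
Byte at offset 25: 0xE8 = 11101000 → 3-byte char (#10). Advance 3.
Reached end at offset 28 after 10 code points.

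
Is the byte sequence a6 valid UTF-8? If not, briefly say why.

invalid (continuation byte with no leading byte)

Byte 0xA6 = 10100110 has the form 10xxxxxx — a continuation byte — but there is no preceding leading byte.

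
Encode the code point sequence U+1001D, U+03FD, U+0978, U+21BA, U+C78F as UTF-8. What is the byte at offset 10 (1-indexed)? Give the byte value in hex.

1-indexed offset 10 is 0-indexed offset 9.
U+1001D → 4-byte form F0 90 80 9D at offsets 0–3.
U+03FD → 2-byte form CF BD at offsets 4–5.
U+0978 → 3-byte form E0 A5 B8 at offsets 6–8.
U+21BA → 3-byte form E2 86 BA at offsets 9–11.
Offset 9 falls in char 4's range; it's byte 1 of E2 86 BA = 0xE2.

0xE2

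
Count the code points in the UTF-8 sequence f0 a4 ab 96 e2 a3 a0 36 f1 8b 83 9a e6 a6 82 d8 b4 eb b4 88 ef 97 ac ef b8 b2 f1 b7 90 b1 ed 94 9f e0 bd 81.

12

Byte at offset 0: 0xF0 = 11110000 → 4-byte char (#1). Advance 4.
Byte at offset 4: 0xE2 = 11100010 → 3-byte char (#2). Advance 3.
Byte at offset 7: 0x36 = 00110110 → 1-byte char (#3). Advance 1.
Byte at offset 8: 0xF1 = 11110001 → 4-byte char (#4). Advance 4.
Byte at offset 12: 0xE6 = 11100110 → 3-byte char (#5). Advance 3.
Byte at offset 15: 0xD8 = 11011000 → 2-byte char (#6). Advance 2.
Byte at offset 17: 0xEB = 11101011 → 3-byte char (#7). Advance 3.
Byte at offset 20: 0xEF = 11101111 → 3-byte char (#8). Advance 3.
Byte at offset 23: 0xEF = 11101111 → 3-byte char (#9). Advance 3.
Byte at offset 26: 0xF1 = 11110001 → 4-byte char (#10). Advance 4.
Byte at offset 30: 0xED = 11101101 → 3-byte char (#11). Advance 3.
Byte at offset 33: 0xE0 = 11100000 → 3-byte char (#12). Advance 3.
Reached end at offset 36 after 12 code points.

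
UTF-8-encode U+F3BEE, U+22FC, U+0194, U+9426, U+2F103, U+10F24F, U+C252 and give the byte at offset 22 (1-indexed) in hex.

1-indexed offset 22 is 0-indexed offset 21.
U+F3BEE → 4-byte form F3 B3 AF AE at offsets 0–3.
U+22FC → 3-byte form E2 8B BC at offsets 4–6.
U+0194 → 2-byte form C6 94 at offsets 7–8.
U+9426 → 3-byte form E9 90 A6 at offsets 9–11.
U+2F103 → 4-byte form F0 AF 84 83 at offsets 12–15.
U+10F24F → 4-byte form F4 8F 89 8F at offsets 16–19.
U+C252 → 3-byte form EC 89 92 at offsets 20–22.
Offset 21 falls in char 7's range; it's byte 2 of EC 89 92 = 0x89.

0x89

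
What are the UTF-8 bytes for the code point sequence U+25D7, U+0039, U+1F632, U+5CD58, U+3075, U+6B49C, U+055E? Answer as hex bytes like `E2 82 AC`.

E2 97 97 39 F0 9F 98 B2 F1 9C B5 98 E3 81 B5 F1 AB 92 9C D5 9E

U+25D7: 3-byte form → E2 97 97.
U+0039: 1-byte form → 39.
U+1F632: 4-byte form → F0 9F 98 B2.
U+5CD58: 4-byte form → F1 9C B5 98.
U+3075: 3-byte form → E3 81 B5.
U+6B49C: 4-byte form → F1 AB 92 9C.
U+055E: 2-byte form → D5 9E.
Concatenated (21 bytes): E2 97 97 39 F0 9F 98 B2 F1 9C B5 98 E3 81 B5 F1 AB 92 9C D5 9E.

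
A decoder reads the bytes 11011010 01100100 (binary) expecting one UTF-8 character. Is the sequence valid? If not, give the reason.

invalid (non-continuation byte where continuation expected)

Leading byte 0xDA = 11011010 → 2-byte form.
Byte 2 is 0x64 = 01100100, which is not 10xxxxxx — expected a continuation byte.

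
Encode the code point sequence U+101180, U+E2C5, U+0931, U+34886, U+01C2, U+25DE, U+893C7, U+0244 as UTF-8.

U+101180: 4-byte form → F4 81 86 80.
U+E2C5: 3-byte form → EE 8B 85.
U+0931: 3-byte form → E0 A4 B1.
U+34886: 4-byte form → F0 B4 A2 86.
U+01C2: 2-byte form → C7 82.
U+25DE: 3-byte form → E2 97 9E.
U+893C7: 4-byte form → F2 89 8F 87.
U+0244: 2-byte form → C9 84.
Concatenated (25 bytes): F4 81 86 80 EE 8B 85 E0 A4 B1 F0 B4 A2 86 C7 82 E2 97 9E F2 89 8F 87 C9 84.

F4 81 86 80 EE 8B 85 E0 A4 B1 F0 B4 A2 86 C7 82 E2 97 9E F2 89 8F 87 C9 84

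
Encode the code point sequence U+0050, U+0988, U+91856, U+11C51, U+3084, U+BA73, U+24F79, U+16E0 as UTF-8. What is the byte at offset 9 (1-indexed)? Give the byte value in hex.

0xF0

1-indexed offset 9 is 0-indexed offset 8.
U+0050 → 1-byte form 50 at offsets 0–0.
U+0988 → 3-byte form E0 A6 88 at offsets 1–3.
U+91856 → 4-byte form F2 91 A1 96 at offsets 4–7.
U+11C51 → 4-byte form F0 91 B1 91 at offsets 8–11.
Offset 8 falls in char 4's range; it's byte 1 of F0 91 B1 91 = 0xF0.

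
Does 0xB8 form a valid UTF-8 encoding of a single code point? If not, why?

invalid (continuation byte with no leading byte)

Byte 0xB8 = 10111000 has the form 10xxxxxx — a continuation byte — but there is no preceding leading byte.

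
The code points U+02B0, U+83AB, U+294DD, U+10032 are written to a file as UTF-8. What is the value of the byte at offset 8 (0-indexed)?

U+02B0 → 2-byte form CA B0 at offsets 0–1.
U+83AB → 3-byte form E8 8E AB at offsets 2–4.
U+294DD → 4-byte form F0 A9 93 9D at offsets 5–8.
Offset 8 falls in char 3's range; it's byte 4 of F0 A9 93 9D = 0x9D.

0x9D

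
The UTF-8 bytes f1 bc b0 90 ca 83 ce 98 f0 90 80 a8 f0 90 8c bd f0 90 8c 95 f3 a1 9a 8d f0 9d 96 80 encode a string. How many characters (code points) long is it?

8

Byte at offset 0: 0xF1 = 11110001 → 4-byte char (#1). Advance 4.
Byte at offset 4: 0xCA = 11001010 → 2-byte char (#2). Advance 2.
Byte at offset 6: 0xCE = 11001110 → 2-byte char (#3). Advance 2.
Byte at offset 8: 0xF0 = 11110000 → 4-byte char (#4). Advance 4.
Byte at offset 12: 0xF0 = 11110000 → 4-byte char (#5). Advance 4.
Byte at offset 16: 0xF0 = 11110000 → 4-byte char (#6). Advance 4.
Byte at offset 20: 0xF3 = 11110011 → 4-byte char (#7). Advance 4.
Byte at offset 24: 0xF0 = 11110000 → 4-byte char (#8). Advance 4.
Reached end at offset 28 after 8 code points.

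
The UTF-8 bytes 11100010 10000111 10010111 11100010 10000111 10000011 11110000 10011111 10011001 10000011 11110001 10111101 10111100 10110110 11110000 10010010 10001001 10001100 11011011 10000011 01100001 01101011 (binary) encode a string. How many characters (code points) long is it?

Byte at offset 0: 0xE2 = 11100010 → 3-byte char (#1). Advance 3.
Byte at offset 3: 0xE2 = 11100010 → 3-byte char (#2). Advance 3.
Byte at offset 6: 0xF0 = 11110000 → 4-byte char (#3). Advance 4.
Byte at offset 10: 0xF1 = 11110001 → 4-byte char (#4). Advance 4.
Byte at offset 14: 0xF0 = 11110000 → 4-byte char (#5). Advance 4.
Byte at offset 18: 0xDB = 11011011 → 2-byte char (#6). Advance 2.
Byte at offset 20: 0x61 = 01100001 → 1-byte char (#7). Advance 1.
Byte at offset 21: 0x6B = 01101011 → 1-byte char (#8). Advance 1.
Reached end at offset 22 after 8 code points.

8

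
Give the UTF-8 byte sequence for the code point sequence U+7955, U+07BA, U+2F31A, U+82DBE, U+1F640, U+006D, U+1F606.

U+7955: 3-byte form → E7 A5 95.
U+07BA: 2-byte form → DE BA.
U+2F31A: 4-byte form → F0 AF 8C 9A.
U+82DBE: 4-byte form → F2 82 B6 BE.
U+1F640: 4-byte form → F0 9F 99 80.
U+006D: 1-byte form → 6D.
U+1F606: 4-byte form → F0 9F 98 86.
Concatenated (22 bytes): E7 A5 95 DE BA F0 AF 8C 9A F2 82 B6 BE F0 9F 99 80 6D F0 9F 98 86.

E7 A5 95 DE BA F0 AF 8C 9A F2 82 B6 BE F0 9F 99 80 6D F0 9F 98 86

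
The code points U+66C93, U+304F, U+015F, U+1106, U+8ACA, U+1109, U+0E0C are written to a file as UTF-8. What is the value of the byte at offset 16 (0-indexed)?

U+66C93 → 4-byte form F1 A6 B2 93 at offsets 0–3.
U+304F → 3-byte form E3 81 8F at offsets 4–6.
U+015F → 2-byte form C5 9F at offsets 7–8.
U+1106 → 3-byte form E1 84 86 at offsets 9–11.
U+8ACA → 3-byte form E8 AB 8A at offsets 12–14.
U+1109 → 3-byte form E1 84 89 at offsets 15–17.
Offset 16 falls in char 6's range; it's byte 2 of E1 84 89 = 0x84.

0x84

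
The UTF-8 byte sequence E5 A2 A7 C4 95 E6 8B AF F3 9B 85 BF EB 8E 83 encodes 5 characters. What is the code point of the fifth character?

U+B383

Offset 0: leading byte 0xE5 = 11100101 → 3-byte char #1 = E5 A2 A7.
Offset 3: leading byte 0xC4 = 11000100 → 2-byte char #2 = C4 95.
Offset 5: leading byte 0xE6 = 11100110 → 3-byte char #3 = E6 8B AF.
Offset 8: leading byte 0xF3 = 11110011 → 4-byte char #4 = F3 9B 85 BF.
Offset 12: leading byte 0xEB = 11101011 → 3-byte char #5 = EB 8E 83.
Leading byte 0xEB = 11101011 matches 1110xxxx → 3-byte sequence.
Byte 1: 0xEB = 11101011, payload 1011 (4 bits).
Byte 2: 0x8E = 10001110 (10xxxxxx ✓), payload 001110.
Byte 3: 0x83 = 10000011 (10xxxxxx ✓), payload 000011.
Concatenate: 1011001110000011 = 0xB383 (16 bits → U+B383).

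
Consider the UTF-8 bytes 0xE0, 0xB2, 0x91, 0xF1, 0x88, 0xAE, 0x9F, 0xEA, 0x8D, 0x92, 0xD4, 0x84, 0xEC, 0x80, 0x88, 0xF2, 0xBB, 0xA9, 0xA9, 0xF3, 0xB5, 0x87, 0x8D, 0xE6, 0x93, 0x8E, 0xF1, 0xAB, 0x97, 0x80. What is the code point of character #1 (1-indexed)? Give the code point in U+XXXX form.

Offset 0: leading byte 0xE0 = 11100000 → 3-byte char #1 = E0 B2 91.
Leading byte 0xE0 = 11100000 matches 1110xxxx → 3-byte sequence.
Byte 1: 0xE0 = 11100000, payload 0000 (4 bits).
Byte 2: 0xB2 = 10110010 (10xxxxxx ✓), payload 110010.
Byte 3: 0x91 = 10010001 (10xxxxxx ✓), payload 010001.
Concatenate: 0000110010010001 = 0xC91 (16 bits → U+0C91).

U+0C91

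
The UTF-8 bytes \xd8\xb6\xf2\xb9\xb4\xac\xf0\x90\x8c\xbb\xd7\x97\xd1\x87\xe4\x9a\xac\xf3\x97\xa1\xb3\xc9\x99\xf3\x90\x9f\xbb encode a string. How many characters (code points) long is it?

Byte at offset 0: 0xD8 = 11011000 → 2-byte char (#1). Advance 2.
Byte at offset 2: 0xF2 = 11110010 → 4-byte char (#2). Advance 4.
Byte at offset 6: 0xF0 = 11110000 → 4-byte char (#3). Advance 4.
Byte at offset 10: 0xD7 = 11010111 → 2-byte char (#4). Advance 2.
Byte at offset 12: 0xD1 = 11010001 → 2-byte char (#5). Advance 2.
Byte at offset 14: 0xE4 = 11100100 → 3-byte char (#6). Advance 3.
Byte at offset 17: 0xF3 = 11110011 → 4-byte char (#7). Advance 4.
Byte at offset 21: 0xC9 = 11001001 → 2-byte char (#8). Advance 2.
Byte at offset 23: 0xF3 = 11110011 → 4-byte char (#9). Advance 4.
Reached end at offset 27 after 9 code points.

9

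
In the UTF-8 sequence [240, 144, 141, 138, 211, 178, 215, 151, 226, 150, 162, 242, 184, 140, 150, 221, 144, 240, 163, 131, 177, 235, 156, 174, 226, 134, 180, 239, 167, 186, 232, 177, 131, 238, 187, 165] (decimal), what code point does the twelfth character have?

U+EEE5

Offset 0: leading byte 0xF0 = 11110000 → 4-byte char #1 = F0 90 8D 8A.
Offset 4: leading byte 0xD3 = 11010011 → 2-byte char #2 = D3 B2.
Offset 6: leading byte 0xD7 = 11010111 → 2-byte char #3 = D7 97.
Offset 8: leading byte 0xE2 = 11100010 → 3-byte char #4 = E2 96 A2.
Offset 11: leading byte 0xF2 = 11110010 → 4-byte char #5 = F2 B8 8C 96.
Offset 15: leading byte 0xDD = 11011101 → 2-byte char #6 = DD 90.
Offset 17: leading byte 0xF0 = 11110000 → 4-byte char #7 = F0 A3 83 B1.
Offset 21: leading byte 0xEB = 11101011 → 3-byte char #8 = EB 9C AE.
Offset 24: leading byte 0xE2 = 11100010 → 3-byte char #9 = E2 86 B4.
Offset 27: leading byte 0xEF = 11101111 → 3-byte char #10 = EF A7 BA.
Offset 30: leading byte 0xE8 = 11101000 → 3-byte char #11 = E8 B1 83.
Offset 33: leading byte 0xEE = 11101110 → 3-byte char #12 = EE BB A5.
Leading byte 0xEE = 11101110 matches 1110xxxx → 3-byte sequence.
Byte 1: 0xEE = 11101110, payload 1110 (4 bits).
Byte 2: 0xBB = 10111011 (10xxxxxx ✓), payload 111011.
Byte 3: 0xA5 = 10100101 (10xxxxxx ✓), payload 100101.
Concatenate: 1110111011100101 = 0xEEE5 (16 bits → U+EEE5).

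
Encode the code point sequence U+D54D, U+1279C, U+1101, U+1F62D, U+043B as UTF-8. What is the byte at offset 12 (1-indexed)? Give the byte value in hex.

1-indexed offset 12 is 0-indexed offset 11.
U+D54D → 3-byte form ED 95 8D at offsets 0–2.
U+1279C → 4-byte form F0 92 9E 9C at offsets 3–6.
U+1101 → 3-byte form E1 84 81 at offsets 7–9.
U+1F62D → 4-byte form F0 9F 98 AD at offsets 10–13.
Offset 11 falls in char 4's range; it's byte 2 of F0 9F 98 AD = 0x9F.

0x9F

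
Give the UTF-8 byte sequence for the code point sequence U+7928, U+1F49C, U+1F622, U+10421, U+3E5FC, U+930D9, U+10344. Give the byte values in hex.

U+7928: 3-byte form → E7 A4 A8.
U+1F49C: 4-byte form → F0 9F 92 9C.
U+1F622: 4-byte form → F0 9F 98 A2.
U+10421: 4-byte form → F0 90 90 A1.
U+3E5FC: 4-byte form → F0 BE 97 BC.
U+930D9: 4-byte form → F2 93 83 99.
U+10344: 4-byte form → F0 90 8D 84.
Concatenated (27 bytes): E7 A4 A8 F0 9F 92 9C F0 9F 98 A2 F0 90 90 A1 F0 BE 97 BC F2 93 83 99 F0 90 8D 84.

E7 A4 A8 F0 9F 92 9C F0 9F 98 A2 F0 90 90 A1 F0 BE 97 BC F2 93 83 99 F0 90 8D 84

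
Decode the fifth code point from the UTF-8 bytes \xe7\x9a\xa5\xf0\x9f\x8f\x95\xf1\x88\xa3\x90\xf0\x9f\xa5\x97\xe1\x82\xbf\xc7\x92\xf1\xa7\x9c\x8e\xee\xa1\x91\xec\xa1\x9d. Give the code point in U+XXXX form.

U+10BF

Offset 0: leading byte 0xE7 = 11100111 → 3-byte char #1 = E7 9A A5.
Offset 3: leading byte 0xF0 = 11110000 → 4-byte char #2 = F0 9F 8F 95.
Offset 7: leading byte 0xF1 = 11110001 → 4-byte char #3 = F1 88 A3 90.
Offset 11: leading byte 0xF0 = 11110000 → 4-byte char #4 = F0 9F A5 97.
Offset 15: leading byte 0xE1 = 11100001 → 3-byte char #5 = E1 82 BF.
Leading byte 0xE1 = 11100001 matches 1110xxxx → 3-byte sequence.
Byte 1: 0xE1 = 11100001, payload 0001 (4 bits).
Byte 2: 0x82 = 10000010 (10xxxxxx ✓), payload 000010.
Byte 3: 0xBF = 10111111 (10xxxxxx ✓), payload 111111.
Concatenate: 0001000010111111 = 0x10BF (16 bits → U+10BF).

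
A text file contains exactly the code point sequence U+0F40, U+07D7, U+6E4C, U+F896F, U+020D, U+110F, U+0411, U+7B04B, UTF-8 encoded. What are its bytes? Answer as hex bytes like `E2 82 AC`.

E0 BD 80 DF 97 E6 B9 8C F3 B8 A5 AF C8 8D E1 84 8F D0 91 F1 BB 81 8B

U+0F40: 3-byte form → E0 BD 80.
U+07D7: 2-byte form → DF 97.
U+6E4C: 3-byte form → E6 B9 8C.
U+F896F: 4-byte form → F3 B8 A5 AF.
U+020D: 2-byte form → C8 8D.
U+110F: 3-byte form → E1 84 8F.
U+0411: 2-byte form → D0 91.
U+7B04B: 4-byte form → F1 BB 81 8B.
Concatenated (23 bytes): E0 BD 80 DF 97 E6 B9 8C F3 B8 A5 AF C8 8D E1 84 8F D0 91 F1 BB 81 8B.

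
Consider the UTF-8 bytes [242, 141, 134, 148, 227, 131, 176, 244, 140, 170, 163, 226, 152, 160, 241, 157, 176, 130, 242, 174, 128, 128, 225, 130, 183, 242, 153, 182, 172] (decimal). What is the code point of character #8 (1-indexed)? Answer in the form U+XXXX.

Offset 0: leading byte 0xF2 = 11110010 → 4-byte char #1 = F2 8D 86 94.
Offset 4: leading byte 0xE3 = 11100011 → 3-byte char #2 = E3 83 B0.
Offset 7: leading byte 0xF4 = 11110100 → 4-byte char #3 = F4 8C AA A3.
Offset 11: leading byte 0xE2 = 11100010 → 3-byte char #4 = E2 98 A0.
Offset 14: leading byte 0xF1 = 11110001 → 4-byte char #5 = F1 9D B0 82.
Offset 18: leading byte 0xF2 = 11110010 → 4-byte char #6 = F2 AE 80 80.
Offset 22: leading byte 0xE1 = 11100001 → 3-byte char #7 = E1 82 B7.
Offset 25: leading byte 0xF2 = 11110010 → 4-byte char #8 = F2 99 B6 AC.
Leading byte 0xF2 = 11110010 matches 11110xxx → 4-byte sequence.
Byte 1: 0xF2 = 11110010, payload 010 (3 bits).
Byte 2: 0x99 = 10011001 (10xxxxxx ✓), payload 011001.
Byte 3: 0xB6 = 10110110 (10xxxxxx ✓), payload 110110.
Byte 4: 0xAC = 10101100 (10xxxxxx ✓), payload 101100.
Concatenate: 010011001110110101100 = 0x99DAC (21 bits → U+99DAC).

U+99DAC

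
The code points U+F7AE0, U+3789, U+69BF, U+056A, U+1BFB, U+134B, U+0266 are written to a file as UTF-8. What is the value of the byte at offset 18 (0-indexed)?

U+F7AE0 → 4-byte form F3 B7 AB A0 at offsets 0–3.
U+3789 → 3-byte form E3 9E 89 at offsets 4–6.
U+69BF → 3-byte form E6 A6 BF at offsets 7–9.
U+056A → 2-byte form D5 AA at offsets 10–11.
U+1BFB → 3-byte form E1 AF BB at offsets 12–14.
U+134B → 3-byte form E1 8D 8B at offsets 15–17.
U+0266 → 2-byte form C9 A6 at offsets 18–19.
Offset 18 falls in char 7's range; it's byte 1 of C9 A6 = 0xC9.

0xC9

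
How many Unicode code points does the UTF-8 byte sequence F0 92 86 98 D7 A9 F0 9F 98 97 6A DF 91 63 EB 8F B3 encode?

Byte at offset 0: 0xF0 = 11110000 → 4-byte char (#1). Advance 4.
Byte at offset 4: 0xD7 = 11010111 → 2-byte char (#2). Advance 2.
Byte at offset 6: 0xF0 = 11110000 → 4-byte char (#3). Advance 4.
Byte at offset 10: 0x6A = 01101010 → 1-byte char (#4). Advance 1.
Byte at offset 11: 0xDF = 11011111 → 2-byte char (#5). Advance 2.
Byte at offset 13: 0x63 = 01100011 → 1-byte char (#6). Advance 1.
Byte at offset 14: 0xEB = 11101011 → 3-byte char (#7). Advance 3.
Reached end at offset 17 after 7 code points.

7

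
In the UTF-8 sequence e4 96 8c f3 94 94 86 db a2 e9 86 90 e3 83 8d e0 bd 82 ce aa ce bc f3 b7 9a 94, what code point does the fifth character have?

U+30CD

Offset 0: leading byte 0xE4 = 11100100 → 3-byte char #1 = E4 96 8C.
Offset 3: leading byte 0xF3 = 11110011 → 4-byte char #2 = F3 94 94 86.
Offset 7: leading byte 0xDB = 11011011 → 2-byte char #3 = DB A2.
Offset 9: leading byte 0xE9 = 11101001 → 3-byte char #4 = E9 86 90.
Offset 12: leading byte 0xE3 = 11100011 → 3-byte char #5 = E3 83 8D.
Leading byte 0xE3 = 11100011 matches 1110xxxx → 3-byte sequence.
Byte 1: 0xE3 = 11100011, payload 0011 (4 bits).
Byte 2: 0x83 = 10000011 (10xxxxxx ✓), payload 000011.
Byte 3: 0x8D = 10001101 (10xxxxxx ✓), payload 001101.
Concatenate: 0011000011001101 = 0x30CD (16 bits → U+30CD).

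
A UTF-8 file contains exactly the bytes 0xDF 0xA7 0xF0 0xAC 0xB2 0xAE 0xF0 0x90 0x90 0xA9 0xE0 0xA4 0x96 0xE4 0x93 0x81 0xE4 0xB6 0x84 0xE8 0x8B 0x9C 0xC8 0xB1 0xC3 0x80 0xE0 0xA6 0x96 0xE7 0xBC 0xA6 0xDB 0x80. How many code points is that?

Byte at offset 0: 0xDF = 11011111 → 2-byte char (#1). Advance 2.
Byte at offset 2: 0xF0 = 11110000 → 4-byte char (#2). Advance 4.
Byte at offset 6: 0xF0 = 11110000 → 4-byte char (#3). Advance 4.
Byte at offset 10: 0xE0 = 11100000 → 3-byte char (#4). Advance 3.
Byte at offset 13: 0xE4 = 11100100 → 3-byte char (#5). Advance 3.
Byte at offset 16: 0xE4 = 11100100 → 3-byte char (#6). Advance 3.
Byte at offset 19: 0xE8 = 11101000 → 3-byte char (#7). Advance 3.
Byte at offset 22: 0xC8 = 11001000 → 2-byte char (#8). Advance 2.
Byte at offset 24: 0xC3 = 11000011 → 2-byte char (#9). Advance 2.
Byte at offset 26: 0xE0 = 11100000 → 3-byte char (#10). Advance 3.
Byte at offset 29: 0xE7 = 11100111 → 3-byte char (#11). Advance 3.
Byte at offset 32: 0xDB = 11011011 → 2-byte char (#12). Advance 2.
Reached end at offset 34 after 12 code points.

12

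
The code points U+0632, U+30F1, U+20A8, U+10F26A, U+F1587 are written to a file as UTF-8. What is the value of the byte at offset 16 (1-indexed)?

0x87

1-indexed offset 16 is 0-indexed offset 15.
U+0632 → 2-byte form D8 B2 at offsets 0–1.
U+30F1 → 3-byte form E3 83 B1 at offsets 2–4.
U+20A8 → 3-byte form E2 82 A8 at offsets 5–7.
U+10F26A → 4-byte form F4 8F 89 AA at offsets 8–11.
U+F1587 → 4-byte form F3 B1 96 87 at offsets 12–15.
Offset 15 falls in char 5's range; it's byte 4 of F3 B1 96 87 = 0x87.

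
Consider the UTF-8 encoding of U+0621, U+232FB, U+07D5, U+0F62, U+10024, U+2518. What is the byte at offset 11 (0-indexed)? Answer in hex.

U+0621 → 2-byte form D8 A1 at offsets 0–1.
U+232FB → 4-byte form F0 A3 8B BB at offsets 2–5.
U+07D5 → 2-byte form DF 95 at offsets 6–7.
U+0F62 → 3-byte form E0 BD A2 at offsets 8–10.
U+10024 → 4-byte form F0 90 80 A4 at offsets 11–14.
Offset 11 falls in char 5's range; it's byte 1 of F0 90 80 A4 = 0xF0.

0xF0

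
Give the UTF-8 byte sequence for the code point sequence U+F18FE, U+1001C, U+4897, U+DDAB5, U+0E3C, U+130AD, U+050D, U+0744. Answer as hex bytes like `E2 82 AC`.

F3 B1 A3 BE F0 90 80 9C E4 A2 97 F3 9D AA B5 E0 B8 BC F0 93 82 AD D4 8D DD 84

U+F18FE: 4-byte form → F3 B1 A3 BE.
U+1001C: 4-byte form → F0 90 80 9C.
U+4897: 3-byte form → E4 A2 97.
U+DDAB5: 4-byte form → F3 9D AA B5.
U+0E3C: 3-byte form → E0 B8 BC.
U+130AD: 4-byte form → F0 93 82 AD.
U+050D: 2-byte form → D4 8D.
U+0744: 2-byte form → DD 84.
Concatenated (26 bytes): F3 B1 A3 BE F0 90 80 9C E4 A2 97 F3 9D AA B5 E0 B8 BC F0 93 82 AD D4 8D DD 84.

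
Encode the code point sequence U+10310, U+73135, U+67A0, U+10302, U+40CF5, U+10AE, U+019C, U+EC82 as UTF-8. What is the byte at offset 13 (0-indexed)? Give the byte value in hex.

U+10310 → 4-byte form F0 90 8C 90 at offsets 0–3.
U+73135 → 4-byte form F1 B3 84 B5 at offsets 4–7.
U+67A0 → 3-byte form E6 9E A0 at offsets 8–10.
U+10302 → 4-byte form F0 90 8C 82 at offsets 11–14.
Offset 13 falls in char 4's range; it's byte 3 of F0 90 8C 82 = 0x8C.

0x8C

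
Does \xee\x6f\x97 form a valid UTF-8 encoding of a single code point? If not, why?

invalid (non-continuation byte where continuation expected)

Leading byte 0xEE = 11101110 → 3-byte form.
Byte 2 is 0x6F = 01101111, which is not 10xxxxxx — expected a continuation byte.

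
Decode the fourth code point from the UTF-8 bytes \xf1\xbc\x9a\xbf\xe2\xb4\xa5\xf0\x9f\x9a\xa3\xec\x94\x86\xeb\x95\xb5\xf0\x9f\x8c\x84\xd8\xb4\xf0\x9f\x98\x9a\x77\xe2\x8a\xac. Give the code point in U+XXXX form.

U+C506

Offset 0: leading byte 0xF1 = 11110001 → 4-byte char #1 = F1 BC 9A BF.
Offset 4: leading byte 0xE2 = 11100010 → 3-byte char #2 = E2 B4 A5.
Offset 7: leading byte 0xF0 = 11110000 → 4-byte char #3 = F0 9F 9A A3.
Offset 11: leading byte 0xEC = 11101100 → 3-byte char #4 = EC 94 86.
Leading byte 0xEC = 11101100 matches 1110xxxx → 3-byte sequence.
Byte 1: 0xEC = 11101100, payload 1100 (4 bits).
Byte 2: 0x94 = 10010100 (10xxxxxx ✓), payload 010100.
Byte 3: 0x86 = 10000110 (10xxxxxx ✓), payload 000110.
Concatenate: 1100010100000110 = 0xC506 (16 bits → U+C506).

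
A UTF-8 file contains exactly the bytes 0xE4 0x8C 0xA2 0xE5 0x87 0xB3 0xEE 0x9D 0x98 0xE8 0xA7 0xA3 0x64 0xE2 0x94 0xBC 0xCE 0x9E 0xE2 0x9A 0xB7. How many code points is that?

8

Byte at offset 0: 0xE4 = 11100100 → 3-byte char (#1). Advance 3.
Byte at offset 3: 0xE5 = 11100101 → 3-byte char (#2). Advance 3.
Byte at offset 6: 0xEE = 11101110 → 3-byte char (#3). Advance 3.
Byte at offset 9: 0xE8 = 11101000 → 3-byte char (#4). Advance 3.
Byte at offset 12: 0x64 = 01100100 → 1-byte char (#5). Advance 1.
Byte at offset 13: 0xE2 = 11100010 → 3-byte char (#6). Advance 3.
Byte at offset 16: 0xCE = 11001110 → 2-byte char (#7). Advance 2.
Byte at offset 18: 0xE2 = 11100010 → 3-byte char (#8). Advance 3.
Reached end at offset 21 after 8 code points.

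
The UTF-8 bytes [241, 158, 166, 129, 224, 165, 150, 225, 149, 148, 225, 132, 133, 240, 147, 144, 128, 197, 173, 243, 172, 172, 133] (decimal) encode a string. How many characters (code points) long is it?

7

Byte at offset 0: 0xF1 = 11110001 → 4-byte char (#1). Advance 4.
Byte at offset 4: 0xE0 = 11100000 → 3-byte char (#2). Advance 3.
Byte at offset 7: 0xE1 = 11100001 → 3-byte char (#3). Advance 3.
Byte at offset 10: 0xE1 = 11100001 → 3-byte char (#4). Advance 3.
Byte at offset 13: 0xF0 = 11110000 → 4-byte char (#5). Advance 4.
Byte at offset 17: 0xC5 = 11000101 → 2-byte char (#6). Advance 2.
Byte at offset 19: 0xF3 = 11110011 → 4-byte char (#7). Advance 4.
Reached end at offset 23 after 7 code points.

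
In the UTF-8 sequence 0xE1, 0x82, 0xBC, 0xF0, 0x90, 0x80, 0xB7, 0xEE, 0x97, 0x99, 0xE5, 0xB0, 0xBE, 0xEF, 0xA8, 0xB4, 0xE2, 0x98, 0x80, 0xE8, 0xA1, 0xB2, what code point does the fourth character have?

U+5C3E

Offset 0: leading byte 0xE1 = 11100001 → 3-byte char #1 = E1 82 BC.
Offset 3: leading byte 0xF0 = 11110000 → 4-byte char #2 = F0 90 80 B7.
Offset 7: leading byte 0xEE = 11101110 → 3-byte char #3 = EE 97 99.
Offset 10: leading byte 0xE5 = 11100101 → 3-byte char #4 = E5 B0 BE.
Leading byte 0xE5 = 11100101 matches 1110xxxx → 3-byte sequence.
Byte 1: 0xE5 = 11100101, payload 0101 (4 bits).
Byte 2: 0xB0 = 10110000 (10xxxxxx ✓), payload 110000.
Byte 3: 0xBE = 10111110 (10xxxxxx ✓), payload 111110.
Concatenate: 0101110000111110 = 0x5C3E (16 bits → U+5C3E).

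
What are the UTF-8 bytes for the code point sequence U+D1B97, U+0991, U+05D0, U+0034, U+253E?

F3 91 AE 97 E0 A6 91 D7 90 34 E2 94 BE

U+D1B97: 4-byte form → F3 91 AE 97.
U+0991: 3-byte form → E0 A6 91.
U+05D0: 2-byte form → D7 90.
U+0034: 1-byte form → 34.
U+253E: 3-byte form → E2 94 BE.
Concatenated (13 bytes): F3 91 AE 97 E0 A6 91 D7 90 34 E2 94 BE.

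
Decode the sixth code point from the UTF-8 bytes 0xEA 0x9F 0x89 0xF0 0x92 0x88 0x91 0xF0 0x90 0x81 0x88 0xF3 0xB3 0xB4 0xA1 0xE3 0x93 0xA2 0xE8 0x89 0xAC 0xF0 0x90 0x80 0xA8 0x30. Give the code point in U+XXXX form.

U+826C

Offset 0: leading byte 0xEA = 11101010 → 3-byte char #1 = EA 9F 89.
Offset 3: leading byte 0xF0 = 11110000 → 4-byte char #2 = F0 92 88 91.
Offset 7: leading byte 0xF0 = 11110000 → 4-byte char #3 = F0 90 81 88.
Offset 11: leading byte 0xF3 = 11110011 → 4-byte char #4 = F3 B3 B4 A1.
Offset 15: leading byte 0xE3 = 11100011 → 3-byte char #5 = E3 93 A2.
Offset 18: leading byte 0xE8 = 11101000 → 3-byte char #6 = E8 89 AC.
Leading byte 0xE8 = 11101000 matches 1110xxxx → 3-byte sequence.
Byte 1: 0xE8 = 11101000, payload 1000 (4 bits).
Byte 2: 0x89 = 10001001 (10xxxxxx ✓), payload 001001.
Byte 3: 0xAC = 10101100 (10xxxxxx ✓), payload 101100.
Concatenate: 1000001001101100 = 0x826C (16 bits → U+826C).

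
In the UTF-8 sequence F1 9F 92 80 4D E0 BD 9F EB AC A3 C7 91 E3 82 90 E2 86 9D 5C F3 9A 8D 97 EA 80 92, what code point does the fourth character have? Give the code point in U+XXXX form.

Offset 0: leading byte 0xF1 = 11110001 → 4-byte char #1 = F1 9F 92 80.
Offset 4: leading byte 0x4D = 01001101 → 1-byte char #2 = 4D.
Offset 5: leading byte 0xE0 = 11100000 → 3-byte char #3 = E0 BD 9F.
Offset 8: leading byte 0xEB = 11101011 → 3-byte char #4 = EB AC A3.
Leading byte 0xEB = 11101011 matches 1110xxxx → 3-byte sequence.
Byte 1: 0xEB = 11101011, payload 1011 (4 bits).
Byte 2: 0xAC = 10101100 (10xxxxxx ✓), payload 101100.
Byte 3: 0xA3 = 10100011 (10xxxxxx ✓), payload 100011.
Concatenate: 1011101100100011 = 0xBB23 (16 bits → U+BB23).

U+BB23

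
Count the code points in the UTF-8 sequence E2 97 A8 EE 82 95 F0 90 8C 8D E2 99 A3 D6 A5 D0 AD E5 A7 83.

Byte at offset 0: 0xE2 = 11100010 → 3-byte char (#1). Advance 3.
Byte at offset 3: 0xEE = 11101110 → 3-byte char (#2). Advance 3.
Byte at offset 6: 0xF0 = 11110000 → 4-byte char (#3). Advance 4.
Byte at offset 10: 0xE2 = 11100010 → 3-byte char (#4). Advance 3.
Byte at offset 13: 0xD6 = 11010110 → 2-byte char (#5). Advance 2.
Byte at offset 15: 0xD0 = 11010000 → 2-byte char (#6). Advance 2.
Byte at offset 17: 0xE5 = 11100101 → 3-byte char (#7). Advance 3.
Reached end at offset 20 after 7 code points.

7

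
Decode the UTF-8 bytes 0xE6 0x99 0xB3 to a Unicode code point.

U+6673

Leading byte 0xE6 = 11100110 matches 1110xxxx → 3-byte sequence.
Byte 1: 0xE6 = 11100110, payload 0110 (4 bits).
Byte 2: 0x99 = 10011001 (10xxxxxx ✓), payload 011001.
Byte 3: 0xB3 = 10110011 (10xxxxxx ✓), payload 110011.
Concatenate: 0110011001110011 = 0x6673 (16 bits → U+6673).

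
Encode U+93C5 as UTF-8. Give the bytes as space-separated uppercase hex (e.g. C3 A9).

E9 8F 85

U+93C5 = 0x93C5 = 37829 decimal. In range U+0800–U+FFFF → 3-byte form: 1110xxxx 10xxxxxx 10xxxxxx.
Binary (16 bits): 1001001111000101.
Split 4+6+6: 1001 | 001111 | 000101.
Byte 1: 11101001 = 0xE9.
Byte 2: 10001111 = 0x8F.
Byte 3: 10000101 = 0x85.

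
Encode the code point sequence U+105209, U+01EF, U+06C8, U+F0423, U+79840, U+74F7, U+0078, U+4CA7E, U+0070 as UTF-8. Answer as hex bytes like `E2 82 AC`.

F4 85 88 89 C7 AF DB 88 F3 B0 90 A3 F1 B9 A1 80 E7 93 B7 78 F1 8C A9 BE 70

U+105209: 4-byte form → F4 85 88 89.
U+01EF: 2-byte form → C7 AF.
U+06C8: 2-byte form → DB 88.
U+F0423: 4-byte form → F3 B0 90 A3.
U+79840: 4-byte form → F1 B9 A1 80.
U+74F7: 3-byte form → E7 93 B7.
U+0078: 1-byte form → 78.
U+4CA7E: 4-byte form → F1 8C A9 BE.
U+0070: 1-byte form → 70.
Concatenated (25 bytes): F4 85 88 89 C7 AF DB 88 F3 B0 90 A3 F1 B9 A1 80 E7 93 B7 78 F1 8C A9 BE 70.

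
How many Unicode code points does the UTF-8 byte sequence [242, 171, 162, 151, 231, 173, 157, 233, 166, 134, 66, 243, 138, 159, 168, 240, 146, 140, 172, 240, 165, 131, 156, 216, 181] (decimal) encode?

Byte at offset 0: 0xF2 = 11110010 → 4-byte char (#1). Advance 4.
Byte at offset 4: 0xE7 = 11100111 → 3-byte char (#2). Advance 3.
Byte at offset 7: 0xE9 = 11101001 → 3-byte char (#3). Advance 3.
Byte at offset 10: 0x42 = 01000010 → 1-byte char (#4). Advance 1.
Byte at offset 11: 0xF3 = 11110011 → 4-byte char (#5). Advance 4.
Byte at offset 15: 0xF0 = 11110000 → 4-byte char (#6). Advance 4.
Byte at offset 19: 0xF0 = 11110000 → 4-byte char (#7). Advance 4.
Byte at offset 23: 0xD8 = 11011000 → 2-byte char (#8). Advance 2.
Reached end at offset 25 after 8 code points.

8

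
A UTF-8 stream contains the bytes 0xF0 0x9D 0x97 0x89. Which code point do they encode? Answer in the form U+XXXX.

Leading byte 0xF0 = 11110000 matches 11110xxx → 4-byte sequence.
Byte 1: 0xF0 = 11110000, payload 000 (3 bits).
Byte 2: 0x9D = 10011101 (10xxxxxx ✓), payload 011101.
Byte 3: 0x97 = 10010111 (10xxxxxx ✓), payload 010111.
Byte 4: 0x89 = 10001001 (10xxxxxx ✓), payload 001001.
Concatenate: 000011101010111001001 = 0x1D5C9 (21 bits → U+1D5C9).

U+1D5C9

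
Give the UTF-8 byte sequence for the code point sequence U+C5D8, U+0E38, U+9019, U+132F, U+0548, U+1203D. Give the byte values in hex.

U+C5D8: 3-byte form → EC 97 98.
U+0E38: 3-byte form → E0 B8 B8.
U+9019: 3-byte form → E9 80 99.
U+132F: 3-byte form → E1 8C AF.
U+0548: 2-byte form → D5 88.
U+1203D: 4-byte form → F0 92 80 BD.
Concatenated (18 bytes): EC 97 98 E0 B8 B8 E9 80 99 E1 8C AF D5 88 F0 92 80 BD.

EC 97 98 E0 B8 B8 E9 80 99 E1 8C AF D5 88 F0 92 80 BD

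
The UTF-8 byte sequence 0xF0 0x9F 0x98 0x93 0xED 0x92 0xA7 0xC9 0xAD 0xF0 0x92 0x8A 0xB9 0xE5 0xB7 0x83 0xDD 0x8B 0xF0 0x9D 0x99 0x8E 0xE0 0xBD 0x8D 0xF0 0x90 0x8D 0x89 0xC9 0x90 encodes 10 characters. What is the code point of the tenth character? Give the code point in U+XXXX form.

U+0250

Offset 0: leading byte 0xF0 = 11110000 → 4-byte char #1 = F0 9F 98 93.
Offset 4: leading byte 0xED = 11101101 → 3-byte char #2 = ED 92 A7.
Offset 7: leading byte 0xC9 = 11001001 → 2-byte char #3 = C9 AD.
Offset 9: leading byte 0xF0 = 11110000 → 4-byte char #4 = F0 92 8A B9.
Offset 13: leading byte 0xE5 = 11100101 → 3-byte char #5 = E5 B7 83.
Offset 16: leading byte 0xDD = 11011101 → 2-byte char #6 = DD 8B.
Offset 18: leading byte 0xF0 = 11110000 → 4-byte char #7 = F0 9D 99 8E.
Offset 22: leading byte 0xE0 = 11100000 → 3-byte char #8 = E0 BD 8D.
Offset 25: leading byte 0xF0 = 11110000 → 4-byte char #9 = F0 90 8D 89.
Offset 29: leading byte 0xC9 = 11001001 → 2-byte char #10 = C9 90.
Leading byte 0xC9 = 11001001 matches 110xxxxx → 2-byte sequence.
Byte 1: 0xC9 = 11001001, payload 01001 (5 bits).
Byte 2: 0x90 = 10010000 (10xxxxxx ✓), payload 010000.
Concatenate: 01001010000 = 0x250 (11 bits → U+0250).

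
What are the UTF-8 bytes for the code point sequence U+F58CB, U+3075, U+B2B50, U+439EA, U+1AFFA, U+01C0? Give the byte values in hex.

U+F58CB: 4-byte form → F3 B5 A3 8B.
U+3075: 3-byte form → E3 81 B5.
U+B2B50: 4-byte form → F2 B2 AD 90.
U+439EA: 4-byte form → F1 83 A7 AA.
U+1AFFA: 4-byte form → F0 9A BF BA.
U+01C0: 2-byte form → C7 80.
Concatenated (21 bytes): F3 B5 A3 8B E3 81 B5 F2 B2 AD 90 F1 83 A7 AA F0 9A BF BA C7 80.

F3 B5 A3 8B E3 81 B5 F2 B2 AD 90 F1 83 A7 AA F0 9A BF BA C7 80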